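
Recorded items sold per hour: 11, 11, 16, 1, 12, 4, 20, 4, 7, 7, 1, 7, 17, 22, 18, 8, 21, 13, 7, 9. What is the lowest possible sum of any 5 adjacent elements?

26

Window sums for each of the 16 positions:
(11, 11, 16, 1, 12) → sum 51
(11, 16, 1, 12, 4) → sum 44
(16, 1, 12, 4, 20) → sum 53
(1, 12, 4, 20, 4) → sum 41
(12, 4, 20, 4, 7) → sum 47
(4, 20, 4, 7, 7) → sum 42
(20, 4, 7, 7, 1) → sum 39
(4, 7, 7, 1, 7) → sum 26
(7, 7, 1, 7, 17) → sum 39
(7, 1, 7, 17, 22) → sum 54
(1, 7, 17, 22, 18) → sum 65
(7, 17, 22, 18, 8) → sum 72
(17, 22, 18, 8, 21) → sum 86
(22, 18, 8, 21, 13) → sum 82
(18, 8, 21, 13, 7) → sum 67
(8, 21, 13, 7, 9) → sum 58
Lowest of these is 26.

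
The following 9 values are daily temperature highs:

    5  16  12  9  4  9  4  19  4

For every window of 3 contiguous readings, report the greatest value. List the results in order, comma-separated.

(5, 16, 12) → max 16
(16, 12, 9) → max 16
(12, 9, 4) → max 12
(9, 4, 9) → max 9
(4, 9, 4) → max 9
(9, 4, 19) → max 19
(4, 19, 4) → max 19

16, 16, 12, 9, 9, 19, 19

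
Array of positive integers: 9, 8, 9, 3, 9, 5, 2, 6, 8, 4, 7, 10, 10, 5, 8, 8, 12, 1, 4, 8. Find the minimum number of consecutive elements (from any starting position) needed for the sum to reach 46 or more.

Extend right; whenever the sum reaches 46, record the length and shrink from the left:
add 9: running sum 9 < 46
add 8: running sum 17 < 46
add 9: running sum 26 < 46
add 3: running sum 29 < 46
add 9: running sum 38 < 46
add 5: running sum 43 < 46
add 2: running sum 45 < 46
add 6: shortest ending here [9, 8, 9, 3, 9, 5, 2, 6] sum 51, len 8
add 8: shortest ending here [8, 9, 3, 9, 5, 2, 6, 8] sum 50, len 8
add 4: shortest ending here [9, 3, 9, 5, 2, 6, 8, 4] sum 46, len 8
add 7: shortest ending here [9, 3, 9, 5, 2, 6, 8, 4, 7] sum 53, len 9
add 10: shortest ending here [9, 5, 2, 6, 8, 4, 7, 10] sum 51, len 8
add 10: shortest ending here [2, 6, 8, 4, 7, 10, 10] sum 47, len 7
add 5: shortest ending here [6, 8, 4, 7, 10, 10, 5] sum 50, len 7
add 8: shortest ending here [8, 4, 7, 10, 10, 5, 8] sum 52, len 7
add 8: shortest ending here [7, 10, 10, 5, 8, 8] sum 48, len 6
add 12: shortest ending here [10, 10, 5, 8, 8, 12] sum 53, len 6
add 1: shortest ending here [10, 10, 5, 8, 8, 12, 1] sum 54, len 7
add 4: shortest ending here [10, 5, 8, 8, 12, 1, 4] sum 48, len 7
add 8: shortest ending here [5, 8, 8, 12, 1, 4, 8] sum 46, len 7
Shortest qualifying length: 6.

6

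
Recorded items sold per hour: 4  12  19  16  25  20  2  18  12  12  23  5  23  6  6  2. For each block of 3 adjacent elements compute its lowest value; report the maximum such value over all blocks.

16

Each size-3 window and its min:
(4, 12, 19) → min 4
(12, 19, 16) → min 12
(19, 16, 25) → min 16
(16, 25, 20) → min 16
(25, 20, 2) → min 2
(20, 2, 18) → min 2
(2, 18, 12) → min 2
(18, 12, 12) → min 12
(12, 12, 23) → min 12
(12, 23, 5) → min 5
(23, 5, 23) → min 5
(5, 23, 6) → min 5
(23, 6, 6) → min 6
(6, 6, 2) → min 2
Maximum of these is 16.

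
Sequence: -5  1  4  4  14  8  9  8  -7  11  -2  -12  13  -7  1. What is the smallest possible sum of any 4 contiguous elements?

-10

Window sums for each of the 12 positions:
[-5, 1, 4, 4] → sum 4
[1, 4, 4, 14] → sum 23
[4, 4, 14, 8] → sum 30
[4, 14, 8, 9] → sum 35
[14, 8, 9, 8] → sum 39
[8, 9, 8, -7] → sum 18
[9, 8, -7, 11] → sum 21
[8, -7, 11, -2] → sum 10
[-7, 11, -2, -12] → sum -10
[11, -2, -12, 13] → sum 10
[-2, -12, 13, -7] → sum -8
[-12, 13, -7, 1] → sum -5
Smallest of these is -10.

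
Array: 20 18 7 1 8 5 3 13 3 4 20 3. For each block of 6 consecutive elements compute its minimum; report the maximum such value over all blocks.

(20, 18, 7, 1, 8, 5) → min 1
(18, 7, 1, 8, 5, 3) → min 1
(7, 1, 8, 5, 3, 13) → min 1
(1, 8, 5, 3, 13, 3) → min 1
(8, 5, 3, 13, 3, 4) → min 3
(5, 3, 13, 3, 4, 20) → min 3
(3, 13, 3, 4, 20, 3) → min 3
Maximum of these is 3.

3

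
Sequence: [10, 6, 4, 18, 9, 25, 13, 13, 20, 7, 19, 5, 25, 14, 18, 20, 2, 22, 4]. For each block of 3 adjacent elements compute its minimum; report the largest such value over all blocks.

14

(10, 6, 4) → min 4
(6, 4, 18) → min 4
(4, 18, 9) → min 4
(18, 9, 25) → min 9
(9, 25, 13) → min 9
(25, 13, 13) → min 13
(13, 13, 20) → min 13
(13, 20, 7) → min 7
(20, 7, 19) → min 7
(7, 19, 5) → min 5
(19, 5, 25) → min 5
(5, 25, 14) → min 5
(25, 14, 18) → min 14
(14, 18, 20) → min 14
(18, 20, 2) → min 2
(20, 2, 22) → min 2
(2, 22, 4) → min 2
Largest of these is 14.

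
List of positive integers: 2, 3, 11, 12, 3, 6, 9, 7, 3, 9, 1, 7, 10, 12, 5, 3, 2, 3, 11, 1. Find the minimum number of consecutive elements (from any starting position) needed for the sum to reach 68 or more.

10

Extend right; whenever the sum reaches 68, record the length and shrink from the left:
add 2: running sum 2 < 68
add 3: running sum 5 < 68
add 11: running sum 16 < 68
add 12: running sum 28 < 68
add 3: running sum 31 < 68
add 6: running sum 37 < 68
add 9: running sum 46 < 68
add 7: running sum 53 < 68
add 3: running sum 56 < 68
add 9: running sum 65 < 68
add 1: running sum 66 < 68
add 7: shortest ending here [11, 12, 3, 6, 9, 7, 3, 9, 1, 7] sum 68, len 10
add 10: shortest ending here [11, 12, 3, 6, 9, 7, 3, 9, 1, 7, 10] sum 78, len 11
add 12: shortest ending here [12, 3, 6, 9, 7, 3, 9, 1, 7, 10, 12] sum 79, len 11
add 5: shortest ending here [6, 9, 7, 3, 9, 1, 7, 10, 12, 5] sum 69, len 10
add 3: shortest ending here [6, 9, 7, 3, 9, 1, 7, 10, 12, 5, 3] sum 72, len 11
add 2: shortest ending here [9, 7, 3, 9, 1, 7, 10, 12, 5, 3, 2] sum 68, len 11
add 3: shortest ending here [9, 7, 3, 9, 1, 7, 10, 12, 5, 3, 2, 3] sum 71, len 12
add 11: shortest ending here [7, 3, 9, 1, 7, 10, 12, 5, 3, 2, 3, 11] sum 73, len 12
add 1: shortest ending here [7, 3, 9, 1, 7, 10, 12, 5, 3, 2, 3, 11, 1] sum 74, len 13
Shortest qualifying length: 10.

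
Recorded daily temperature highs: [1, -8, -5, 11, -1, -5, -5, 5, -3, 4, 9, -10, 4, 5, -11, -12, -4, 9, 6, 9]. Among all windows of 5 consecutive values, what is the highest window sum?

12

1 -8 -5 11 -1 → sum -2
-8 -5 11 -1 -5 → sum -8
-5 11 -1 -5 -5 → sum -5
11 -1 -5 -5 5 → sum 5
-1 -5 -5 5 -3 → sum -9
-5 -5 5 -3 4 → sum -4
-5 5 -3 4 9 → sum 10
5 -3 4 9 -10 → sum 5
-3 4 9 -10 4 → sum 4
4 9 -10 4 5 → sum 12
9 -10 4 5 -11 → sum -3
-10 4 5 -11 -12 → sum -24
4 5 -11 -12 -4 → sum -18
5 -11 -12 -4 9 → sum -13
-11 -12 -4 9 6 → sum -12
-12 -4 9 6 9 → sum 8
Highest of these is 12.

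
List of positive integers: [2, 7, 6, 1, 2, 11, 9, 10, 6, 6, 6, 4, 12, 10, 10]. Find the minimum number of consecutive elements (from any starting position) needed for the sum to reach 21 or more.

add 2: running sum 2 < 21
add 7: running sum 9 < 21
add 6: running sum 15 < 21
add 1: running sum 16 < 21
add 2: running sum 18 < 21
end 5: [7, 6, 1, 2, 11] sum 27, len 5
end 6: [2, 11, 9] sum 22, len 3
end 7: [11, 9, 10] sum 30, len 3
end 8: [9, 10, 6] sum 25, len 3
end 9: [10, 6, 6] sum 22, len 3
end 10: [10, 6, 6, 6] sum 28, len 4
end 11: [6, 6, 6, 4] sum 22, len 4
end 12: [6, 4, 12] sum 22, len 3
end 13: [12, 10] sum 22, len 2
end 14: [12, 10, 10] sum 32, len 3
Shortest qualifying length: 2.

2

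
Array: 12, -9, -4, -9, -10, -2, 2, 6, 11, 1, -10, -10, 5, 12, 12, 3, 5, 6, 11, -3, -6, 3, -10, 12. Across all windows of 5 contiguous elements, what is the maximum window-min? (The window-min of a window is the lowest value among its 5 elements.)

3

Each size-5 window and its min:
[12, -9, -4, -9, -10] → min -10
[-9, -4, -9, -10, -2] → min -10
[-4, -9, -10, -2, 2] → min -10
[-9, -10, -2, 2, 6] → min -10
[-10, -2, 2, 6, 11] → min -10
[-2, 2, 6, 11, 1] → min -2
[2, 6, 11, 1, -10] → min -10
[6, 11, 1, -10, -10] → min -10
[11, 1, -10, -10, 5] → min -10
[1, -10, -10, 5, 12] → min -10
[-10, -10, 5, 12, 12] → min -10
[-10, 5, 12, 12, 3] → min -10
[5, 12, 12, 3, 5] → min 3
[12, 12, 3, 5, 6] → min 3
[12, 3, 5, 6, 11] → min 3
[3, 5, 6, 11, -3] → min -3
[5, 6, 11, -3, -6] → min -6
[6, 11, -3, -6, 3] → min -6
[11, -3, -6, 3, -10] → min -10
[-3, -6, 3, -10, 12] → min -10
Maximum of these is 3.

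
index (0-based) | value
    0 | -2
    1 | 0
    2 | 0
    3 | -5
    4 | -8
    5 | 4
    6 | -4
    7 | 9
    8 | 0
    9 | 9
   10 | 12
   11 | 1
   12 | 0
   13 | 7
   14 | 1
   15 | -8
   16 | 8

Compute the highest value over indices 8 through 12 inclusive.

12

Elements at indices 8..12: 0, 9, 12, 1, 0
max(0, 9, 12, 1, 0) = 12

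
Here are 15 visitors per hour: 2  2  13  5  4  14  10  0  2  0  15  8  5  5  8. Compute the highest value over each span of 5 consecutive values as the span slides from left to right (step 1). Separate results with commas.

13, 14, 14, 14, 14, 14, 15, 15, 15, 15, 15

Sliding a size-5 window across the 15 values:
[2, 2, 13, 5, 4] → max 13
[2, 13, 5, 4, 14] → max 14
[13, 5, 4, 14, 10] → max 14
[5, 4, 14, 10, 0] → max 14
[4, 14, 10, 0, 2] → max 14
[14, 10, 0, 2, 0] → max 14
[10, 0, 2, 0, 15] → max 15
[0, 2, 0, 15, 8] → max 15
[2, 0, 15, 8, 5] → max 15
[0, 15, 8, 5, 5] → max 15
[15, 8, 5, 5, 8] → max 15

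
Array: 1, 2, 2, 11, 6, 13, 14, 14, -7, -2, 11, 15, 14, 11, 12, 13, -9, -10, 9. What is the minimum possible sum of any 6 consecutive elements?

26

[1, 2, 2, 11, 6, 13] → sum 35
[2, 2, 11, 6, 13, 14] → sum 48
[2, 11, 6, 13, 14, 14] → sum 60
[11, 6, 13, 14, 14, -7] → sum 51
[6, 13, 14, 14, -7, -2] → sum 38
[13, 14, 14, -7, -2, 11] → sum 43
[14, 14, -7, -2, 11, 15] → sum 45
[14, -7, -2, 11, 15, 14] → sum 45
[-7, -2, 11, 15, 14, 11] → sum 42
[-2, 11, 15, 14, 11, 12] → sum 61
[11, 15, 14, 11, 12, 13] → sum 76
[15, 14, 11, 12, 13, -9] → sum 56
[14, 11, 12, 13, -9, -10] → sum 31
[11, 12, 13, -9, -10, 9] → sum 26
Minimum of these is 26.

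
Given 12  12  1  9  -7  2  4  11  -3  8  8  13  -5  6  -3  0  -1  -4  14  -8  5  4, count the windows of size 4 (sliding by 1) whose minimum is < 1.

(12, 12, 1, 9) → min 1
(12, 1, 9, -7) → min -7  < 1 ✓
(1, 9, -7, 2) → min -7  < 1 ✓
(9, -7, 2, 4) → min -7  < 1 ✓
(-7, 2, 4, 11) → min -7  < 1 ✓
(2, 4, 11, -3) → min -3  < 1 ✓
(4, 11, -3, 8) → min -3  < 1 ✓
(11, -3, 8, 8) → min -3  < 1 ✓
(-3, 8, 8, 13) → min -3  < 1 ✓
(8, 8, 13, -5) → min -5  < 1 ✓
(8, 13, -5, 6) → min -5  < 1 ✓
(13, -5, 6, -3) → min -5  < 1 ✓
(-5, 6, -3, 0) → min -5  < 1 ✓
(6, -3, 0, -1) → min -3  < 1 ✓
(-3, 0, -1, -4) → min -4  < 1 ✓
(0, -1, -4, 14) → min -4  < 1 ✓
(-1, -4, 14, -8) → min -8  < 1 ✓
(-4, 14, -8, 5) → min -8  < 1 ✓
(14, -8, 5, 4) → min -8  < 1 ✓
18 windows satisfy the condition.

18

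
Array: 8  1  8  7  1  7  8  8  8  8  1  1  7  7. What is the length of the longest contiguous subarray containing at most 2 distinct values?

6

add 8: window [8] (1 distinct), len 1
add 1: window [8, 1] (2 distinct), len 2
add 8: window [8, 1, 8] (2 distinct), len 3
add 7: window [8, 7] (2 distinct), len 2
add 1: window [7, 1] (2 distinct), len 2
add 7: window [7, 1, 7] (2 distinct), len 3
add 8: window [7, 8] (2 distinct), len 2
add 8: window [7, 8, 8] (2 distinct), len 3
add 8: window [7, 8, 8, 8] (2 distinct), len 4
add 8: window [7, 8, 8, 8, 8] (2 distinct), len 5
add 1: window [8, 8, 8, 8, 1] (2 distinct), len 5
add 1: window [8, 8, 8, 8, 1, 1] (2 distinct), len 6
add 7: window [1, 1, 7] (2 distinct), len 3
add 7: window [1, 1, 7, 7] (2 distinct), len 4
Longest length with ≤2 distinct: 6.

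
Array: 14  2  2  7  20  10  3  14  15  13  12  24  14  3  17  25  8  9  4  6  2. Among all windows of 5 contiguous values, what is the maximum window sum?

(14, 2, 2, 7, 20) → sum 45
(2, 2, 7, 20, 10) → sum 41
(2, 7, 20, 10, 3) → sum 42
(7, 20, 10, 3, 14) → sum 54
(20, 10, 3, 14, 15) → sum 62
(10, 3, 14, 15, 13) → sum 55
(3, 14, 15, 13, 12) → sum 57
(14, 15, 13, 12, 24) → sum 78
(15, 13, 12, 24, 14) → sum 78
(13, 12, 24, 14, 3) → sum 66
(12, 24, 14, 3, 17) → sum 70
(24, 14, 3, 17, 25) → sum 83
(14, 3, 17, 25, 8) → sum 67
(3, 17, 25, 8, 9) → sum 62
(17, 25, 8, 9, 4) → sum 63
(25, 8, 9, 4, 6) → sum 52
(8, 9, 4, 6, 2) → sum 29
Maximum of these is 83.

83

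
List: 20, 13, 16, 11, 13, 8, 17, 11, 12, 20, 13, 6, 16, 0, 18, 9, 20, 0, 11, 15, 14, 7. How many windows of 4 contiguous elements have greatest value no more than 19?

20 13 16 11 → max 20
13 16 11 13 → max 16  ≤ 19 ✓
16 11 13 8 → max 16  ≤ 19 ✓
11 13 8 17 → max 17  ≤ 19 ✓
13 8 17 11 → max 17  ≤ 19 ✓
8 17 11 12 → max 17  ≤ 19 ✓
17 11 12 20 → max 20
11 12 20 13 → max 20
12 20 13 6 → max 20
20 13 6 16 → max 20
13 6 16 0 → max 16  ≤ 19 ✓
6 16 0 18 → max 18  ≤ 19 ✓
16 0 18 9 → max 18  ≤ 19 ✓
0 18 9 20 → max 20
18 9 20 0 → max 20
9 20 0 11 → max 20
20 0 11 15 → max 20
0 11 15 14 → max 15  ≤ 19 ✓
11 15 14 7 → max 15  ≤ 19 ✓
10 windows satisfy the condition.

10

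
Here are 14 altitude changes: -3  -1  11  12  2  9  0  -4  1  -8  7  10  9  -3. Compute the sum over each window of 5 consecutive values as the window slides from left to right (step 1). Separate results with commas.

[-3, -1, 11, 12, 2] → sum 21
[-1, 11, 12, 2, 9] → sum 33
[11, 12, 2, 9, 0] → sum 34
[12, 2, 9, 0, -4] → sum 19
[2, 9, 0, -4, 1] → sum 8
[9, 0, -4, 1, -8] → sum -2
[0, -4, 1, -8, 7] → sum -4
[-4, 1, -8, 7, 10] → sum 6
[1, -8, 7, 10, 9] → sum 19
[-8, 7, 10, 9, -3] → sum 15

21, 33, 34, 19, 8, -2, -4, 6, 19, 15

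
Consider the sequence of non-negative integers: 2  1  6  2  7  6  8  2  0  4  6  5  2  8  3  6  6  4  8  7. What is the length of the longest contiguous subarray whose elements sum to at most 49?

Extend to the right; shrink from the left whenever the sum exceeds 49:
[2] sum 2 len 1
[2, 1] sum 3 len 2
[2, 1, 6] sum 9 len 3
[2, 1, 6, 2] sum 11 len 4
[2, 1, 6, 2, 7] sum 18 len 5
[2, 1, 6, 2, 7, 6] sum 24 len 6
[2, 1, 6, 2, 7, 6, 8] sum 32 len 7
[2, 1, 6, 2, 7, 6, 8, 2] sum 34 len 8
[2, 1, 6, 2, 7, 6, 8, 2, 0] sum 34 len 9
[2, 1, 6, 2, 7, 6, 8, 2, 0, 4] sum 38 len 10
[2, 1, 6, 2, 7, 6, 8, 2, 0, 4, 6] sum 44 len 11
[2, 1, 6, 2, 7, 6, 8, 2, 0, 4, 6, 5] sum 49 len 12
[1, 6, 2, 7, 6, 8, 2, 0, 4, 6, 5, 2] sum 49 len 12
[7, 6, 8, 2, 0, 4, 6, 5, 2, 8] sum 48 len 10
[6, 8, 2, 0, 4, 6, 5, 2, 8, 3] sum 44 len 10
[8, 2, 0, 4, 6, 5, 2, 8, 3, 6] sum 44 len 10
[2, 0, 4, 6, 5, 2, 8, 3, 6, 6] sum 42 len 10
[2, 0, 4, 6, 5, 2, 8, 3, 6, 6, 4] sum 46 len 11
[6, 5, 2, 8, 3, 6, 6, 4, 8] sum 48 len 9
[5, 2, 8, 3, 6, 6, 4, 8, 7] sum 49 len 9
Longest length seen: 12.

12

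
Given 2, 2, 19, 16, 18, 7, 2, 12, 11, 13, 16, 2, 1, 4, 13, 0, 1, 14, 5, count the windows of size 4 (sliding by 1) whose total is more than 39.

2 2 19 16 → sum 39
2 19 16 18 → sum 55  > 39 ✓
19 16 18 7 → sum 60  > 39 ✓
16 18 7 2 → sum 43  > 39 ✓
18 7 2 12 → sum 39
7 2 12 11 → sum 32
2 12 11 13 → sum 38
12 11 13 16 → sum 52  > 39 ✓
11 13 16 2 → sum 42  > 39 ✓
13 16 2 1 → sum 32
16 2 1 4 → sum 23
2 1 4 13 → sum 20
1 4 13 0 → sum 18
4 13 0 1 → sum 18
13 0 1 14 → sum 28
0 1 14 5 → sum 20
5 windows satisfy the condition.

5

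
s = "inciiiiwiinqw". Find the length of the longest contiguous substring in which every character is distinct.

add i: [i] len 1
add n: [i, n] len 2
add c: [i, n, c] len 3
add i (repeat i, move left end past it): [n, c, i] len 3
add i (repeat i, move left end past it): [i] len 1
add i (repeat i, move left end past it): [i] len 1
add i (repeat i, move left end past it): [i] len 1
add w: [i, w] len 2
add i (repeat i, move left end past it): [w, i] len 2
add i (repeat i, move left end past it): [i] len 1
add n: [i, n] len 2
add q: [i, n, q] len 3
add w: [i, n, q, w] len 4
Longest all-distinct length: 4.

4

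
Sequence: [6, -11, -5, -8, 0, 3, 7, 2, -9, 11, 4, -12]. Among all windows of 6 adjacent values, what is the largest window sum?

18

6 -11 -5 -8 0 3 → sum -15
-11 -5 -8 0 3 7 → sum -14
-5 -8 0 3 7 2 → sum -1
-8 0 3 7 2 -9 → sum -5
0 3 7 2 -9 11 → sum 14
3 7 2 -9 11 4 → sum 18
7 2 -9 11 4 -12 → sum 3
Largest of these is 18.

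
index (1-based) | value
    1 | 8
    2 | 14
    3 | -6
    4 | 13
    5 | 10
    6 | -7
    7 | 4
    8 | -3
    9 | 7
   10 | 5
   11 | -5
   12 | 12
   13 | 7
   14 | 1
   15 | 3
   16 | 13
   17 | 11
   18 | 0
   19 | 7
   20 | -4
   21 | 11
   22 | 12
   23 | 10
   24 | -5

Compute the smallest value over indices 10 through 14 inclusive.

-5

Elements at indices 10..14: 5, -5, 12, 7, 1
min(5, -5, 12, 7, 1) = -5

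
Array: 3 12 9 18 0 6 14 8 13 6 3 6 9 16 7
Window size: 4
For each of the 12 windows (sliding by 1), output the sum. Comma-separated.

42, 39, 33, 38, 28, 41, 41, 30, 28, 24, 34, 38

Sliding a size-4 window across the 15 values:
3 12 9 18 → sum 42
12 9 18 0 → sum 39
9 18 0 6 → sum 33
18 0 6 14 → sum 38
0 6 14 8 → sum 28
6 14 8 13 → sum 41
14 8 13 6 → sum 41
8 13 6 3 → sum 30
13 6 3 6 → sum 28
6 3 6 9 → sum 24
3 6 9 16 → sum 34
6 9 16 7 → sum 38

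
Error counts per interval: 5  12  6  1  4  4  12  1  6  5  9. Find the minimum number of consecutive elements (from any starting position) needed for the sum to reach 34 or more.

6

add 5: running sum 5 < 34
add 12: running sum 17 < 34
add 6: running sum 23 < 34
add 1: running sum 24 < 34
add 4: running sum 28 < 34
add 4: running sum 32 < 34
end 6: [12, 6, 1, 4, 4, 12] sum 39, len 6
end 7: [12, 6, 1, 4, 4, 12, 1] sum 40, len 7
end 8: [6, 1, 4, 4, 12, 1, 6] sum 34, len 7
end 9: [6, 1, 4, 4, 12, 1, 6, 5] sum 39, len 8
end 10: [4, 12, 1, 6, 5, 9] sum 37, len 6
Shortest qualifying length: 6.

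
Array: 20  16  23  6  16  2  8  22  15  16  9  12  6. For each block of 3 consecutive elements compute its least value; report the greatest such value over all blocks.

Each size-3 window and its min:
20 16 23 → min 16
16 23 6 → min 6
23 6 16 → min 6
6 16 2 → min 2
16 2 8 → min 2
2 8 22 → min 2
8 22 15 → min 8
22 15 16 → min 15
15 16 9 → min 9
16 9 12 → min 9
9 12 6 → min 6
Greatest of these is 16.

16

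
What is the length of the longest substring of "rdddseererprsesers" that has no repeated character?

[r] len 1
[r, d] len 2
[d] len 1
[d] len 1
[d, s] len 2
[d, s, e] len 3
[e] len 1
[e, r] len 2
[r, e] len 2
[e, r] len 2
[e, r, p] len 3
[p, r] len 2
[p, r, s] len 3
[p, r, s, e] len 4
[e, s] len 2
[s, e] len 2
[s, e, r] len 3
[e, r, s] len 3
Longest all-distinct length: 4.

4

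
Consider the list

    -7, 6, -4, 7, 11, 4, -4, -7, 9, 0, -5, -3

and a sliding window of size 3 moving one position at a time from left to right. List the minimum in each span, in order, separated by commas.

Sliding a size-3 window across the 12 values:
-7 6 -4 → min -7
6 -4 7 → min -4
-4 7 11 → min -4
7 11 4 → min 4
11 4 -4 → min -4
4 -4 -7 → min -7
-4 -7 9 → min -7
-7 9 0 → min -7
9 0 -5 → min -5
0 -5 -3 → min -5

-7, -4, -4, 4, -4, -7, -7, -7, -5, -5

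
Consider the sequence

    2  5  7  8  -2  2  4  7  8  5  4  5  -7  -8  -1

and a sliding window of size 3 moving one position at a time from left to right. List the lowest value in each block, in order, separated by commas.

2, 5, -2, -2, -2, 2, 4, 5, 4, 4, -7, -8, -8

[2, 5, 7] → min 2
[5, 7, 8] → min 5
[7, 8, -2] → min -2
[8, -2, 2] → min -2
[-2, 2, 4] → min -2
[2, 4, 7] → min 2
[4, 7, 8] → min 4
[7, 8, 5] → min 5
[8, 5, 4] → min 4
[5, 4, 5] → min 4
[4, 5, -7] → min -7
[5, -7, -8] → min -8
[-7, -8, -1] → min -8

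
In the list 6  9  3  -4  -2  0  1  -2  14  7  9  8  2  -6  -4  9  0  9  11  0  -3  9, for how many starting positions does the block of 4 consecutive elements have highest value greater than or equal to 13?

(6, 9, 3, -4) → max 9
(9, 3, -4, -2) → max 9
(3, -4, -2, 0) → max 3
(-4, -2, 0, 1) → max 1
(-2, 0, 1, -2) → max 1
(0, 1, -2, 14) → max 14  ≥ 13 ✓
(1, -2, 14, 7) → max 14  ≥ 13 ✓
(-2, 14, 7, 9) → max 14  ≥ 13 ✓
(14, 7, 9, 8) → max 14  ≥ 13 ✓
(7, 9, 8, 2) → max 9
(9, 8, 2, -6) → max 9
(8, 2, -6, -4) → max 8
(2, -6, -4, 9) → max 9
(-6, -4, 9, 0) → max 9
(-4, 9, 0, 9) → max 9
(9, 0, 9, 11) → max 11
(0, 9, 11, 0) → max 11
(9, 11, 0, -3) → max 11
(11, 0, -3, 9) → max 11
4 windows satisfy the condition.

4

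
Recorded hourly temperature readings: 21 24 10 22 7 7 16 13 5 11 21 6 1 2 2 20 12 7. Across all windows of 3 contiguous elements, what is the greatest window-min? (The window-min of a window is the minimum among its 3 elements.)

10

Each size-3 window and its min:
21 24 10 → min 10
24 10 22 → min 10
10 22 7 → min 7
22 7 7 → min 7
7 7 16 → min 7
7 16 13 → min 7
16 13 5 → min 5
13 5 11 → min 5
5 11 21 → min 5
11 21 6 → min 6
21 6 1 → min 1
6 1 2 → min 1
1 2 2 → min 1
2 2 20 → min 2
2 20 12 → min 2
20 12 7 → min 7
Greatest of these is 10.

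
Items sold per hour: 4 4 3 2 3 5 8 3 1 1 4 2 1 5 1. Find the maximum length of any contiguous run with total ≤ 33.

11

add 4: [4] sum 4, len 1
add 4: [4, 4] sum 8, len 2
add 3: [4, 4, 3] sum 11, len 3
add 2: [4, 4, 3, 2] sum 13, len 4
add 3: [4, 4, 3, 2, 3] sum 16, len 5
add 5: [4, 4, 3, 2, 3, 5] sum 21, len 6
add 8: [4, 4, 3, 2, 3, 5, 8] sum 29, len 7
add 3: [4, 4, 3, 2, 3, 5, 8, 3] sum 32, len 8
add 1: [4, 4, 3, 2, 3, 5, 8, 3, 1] sum 33, len 9
add 1: [4, 3, 2, 3, 5, 8, 3, 1, 1] sum 30, len 9
add 4: [3, 2, 3, 5, 8, 3, 1, 1, 4] sum 30, len 9
add 2: [3, 2, 3, 5, 8, 3, 1, 1, 4, 2] sum 32, len 10
add 1: [3, 2, 3, 5, 8, 3, 1, 1, 4, 2, 1] sum 33, len 11
add 5: [3, 5, 8, 3, 1, 1, 4, 2, 1, 5] sum 33, len 10
add 1: [5, 8, 3, 1, 1, 4, 2, 1, 5, 1] sum 31, len 10
Longest length seen: 11.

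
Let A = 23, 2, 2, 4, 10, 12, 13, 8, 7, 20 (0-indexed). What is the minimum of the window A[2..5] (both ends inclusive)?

Elements at indices 2..5: 2, 4, 10, 12
min(2, 4, 10, 12) = 2

2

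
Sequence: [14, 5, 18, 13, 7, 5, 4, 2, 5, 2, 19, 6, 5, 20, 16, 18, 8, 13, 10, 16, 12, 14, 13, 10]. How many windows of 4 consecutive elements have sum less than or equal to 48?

[14, 5, 18, 13] → sum 50
[5, 18, 13, 7] → sum 43  ≤ 48 ✓
[18, 13, 7, 5] → sum 43  ≤ 48 ✓
[13, 7, 5, 4] → sum 29  ≤ 48 ✓
[7, 5, 4, 2] → sum 18  ≤ 48 ✓
[5, 4, 2, 5] → sum 16  ≤ 48 ✓
[4, 2, 5, 2] → sum 13  ≤ 48 ✓
[2, 5, 2, 19] → sum 28  ≤ 48 ✓
[5, 2, 19, 6] → sum 32  ≤ 48 ✓
[2, 19, 6, 5] → sum 32  ≤ 48 ✓
[19, 6, 5, 20] → sum 50
[6, 5, 20, 16] → sum 47  ≤ 48 ✓
[5, 20, 16, 18] → sum 59
[20, 16, 18, 8] → sum 62
[16, 18, 8, 13] → sum 55
[18, 8, 13, 10] → sum 49
[8, 13, 10, 16] → sum 47  ≤ 48 ✓
[13, 10, 16, 12] → sum 51
[10, 16, 12, 14] → sum 52
[16, 12, 14, 13] → sum 55
[12, 14, 13, 10] → sum 49
11 windows satisfy the condition.

11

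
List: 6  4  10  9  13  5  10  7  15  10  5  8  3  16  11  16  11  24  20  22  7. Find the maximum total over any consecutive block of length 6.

[6, 4, 10, 9, 13, 5] → sum 47
[4, 10, 9, 13, 5, 10] → sum 51
[10, 9, 13, 5, 10, 7] → sum 54
[9, 13, 5, 10, 7, 15] → sum 59
[13, 5, 10, 7, 15, 10] → sum 60
[5, 10, 7, 15, 10, 5] → sum 52
[10, 7, 15, 10, 5, 8] → sum 55
[7, 15, 10, 5, 8, 3] → sum 48
[15, 10, 5, 8, 3, 16] → sum 57
[10, 5, 8, 3, 16, 11] → sum 53
[5, 8, 3, 16, 11, 16] → sum 59
[8, 3, 16, 11, 16, 11] → sum 65
[3, 16, 11, 16, 11, 24] → sum 81
[16, 11, 16, 11, 24, 20] → sum 98
[11, 16, 11, 24, 20, 22] → sum 104
[16, 11, 24, 20, 22, 7] → sum 100
Maximum of these is 104.

104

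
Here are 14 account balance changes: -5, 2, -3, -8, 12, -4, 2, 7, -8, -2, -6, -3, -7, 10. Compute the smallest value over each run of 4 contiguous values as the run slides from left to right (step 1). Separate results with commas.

-5 2 -3 -8 → min -8
2 -3 -8 12 → min -8
-3 -8 12 -4 → min -8
-8 12 -4 2 → min -8
12 -4 2 7 → min -4
-4 2 7 -8 → min -8
2 7 -8 -2 → min -8
7 -8 -2 -6 → min -8
-8 -2 -6 -3 → min -8
-2 -6 -3 -7 → min -7
-6 -3 -7 10 → min -7

-8, -8, -8, -8, -4, -8, -8, -8, -8, -7, -7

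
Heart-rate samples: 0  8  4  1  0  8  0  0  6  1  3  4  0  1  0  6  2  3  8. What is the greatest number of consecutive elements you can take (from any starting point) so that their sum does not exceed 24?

Extend to the right; shrink from the left whenever the sum exceeds 24:
→ 0: sum 0, len 1
→ 8: sum 8, len 2
→ 4: sum 12, len 3
→ 1: sum 13, len 4
→ 0: sum 13, len 5
→ 8: sum 21, len 6
→ 0: sum 21, len 7
→ 0: sum 21, len 8
→ 6 (dropped 0, 8): sum 19, len 7
→ 1: sum 20, len 8
→ 3: sum 23, len 9
→ 4 (dropped 4): sum 23, len 9
→ 0: sum 23, len 10
→ 1: sum 24, len 11
→ 0: sum 24, len 12
→ 6 (dropped 1, 0, 8): sum 21, len 10
→ 2: sum 23, len 11
→ 3 (dropped 0, 0, 6): sum 20, len 9
→ 8 (dropped 1, 3): sum 24, len 8
Longest length seen: 12.

12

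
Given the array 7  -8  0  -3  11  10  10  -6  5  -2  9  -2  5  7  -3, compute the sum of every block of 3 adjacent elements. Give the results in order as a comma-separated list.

7 -8 0 → sum -1
-8 0 -3 → sum -11
0 -3 11 → sum 8
-3 11 10 → sum 18
11 10 10 → sum 31
10 10 -6 → sum 14
10 -6 5 → sum 9
-6 5 -2 → sum -3
5 -2 9 → sum 12
-2 9 -2 → sum 5
9 -2 5 → sum 12
-2 5 7 → sum 10
5 7 -3 → sum 9

-1, -11, 8, 18, 31, 14, 9, -3, 12, 5, 12, 10, 9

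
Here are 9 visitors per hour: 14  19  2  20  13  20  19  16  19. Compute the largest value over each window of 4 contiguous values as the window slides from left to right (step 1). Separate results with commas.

20, 20, 20, 20, 20, 20

[14, 19, 2, 20] → max 20
[19, 2, 20, 13] → max 20
[2, 20, 13, 20] → max 20
[20, 13, 20, 19] → max 20
[13, 20, 19, 16] → max 20
[20, 19, 16, 19] → max 20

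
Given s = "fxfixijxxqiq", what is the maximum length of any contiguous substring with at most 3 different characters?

[f] 1 distinct, len 1
[f, x] 2 distinct, len 2
[f, x, f] 2 distinct, len 3
[f, x, f, i] 3 distinct, len 4
[f, x, f, i, x] 3 distinct, len 5
[f, x, f, i, x, i] 3 distinct, len 6
[i, x, i, j] 3 distinct, len 4
[i, x, i, j, x] 3 distinct, len 5
[i, x, i, j, x, x] 3 distinct, len 6
[j, x, x, q] 3 distinct, len 4
[x, x, q, i] 3 distinct, len 4
[x, x, q, i, q] 3 distinct, len 5
Longest length with ≤3 distinct: 6.

6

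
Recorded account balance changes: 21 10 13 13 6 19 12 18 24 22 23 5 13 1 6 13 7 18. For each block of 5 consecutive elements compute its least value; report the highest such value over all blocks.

12

Window mins for each of the 14 positions:
(21, 10, 13, 13, 6) → min 6
(10, 13, 13, 6, 19) → min 6
(13, 13, 6, 19, 12) → min 6
(13, 6, 19, 12, 18) → min 6
(6, 19, 12, 18, 24) → min 6
(19, 12, 18, 24, 22) → min 12
(12, 18, 24, 22, 23) → min 12
(18, 24, 22, 23, 5) → min 5
(24, 22, 23, 5, 13) → min 5
(22, 23, 5, 13, 1) → min 1
(23, 5, 13, 1, 6) → min 1
(5, 13, 1, 6, 13) → min 1
(13, 1, 6, 13, 7) → min 1
(1, 6, 13, 7, 18) → min 1
Highest of these is 12.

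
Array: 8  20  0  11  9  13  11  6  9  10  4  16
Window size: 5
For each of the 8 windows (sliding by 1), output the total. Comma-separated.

48, 53, 44, 50, 48, 49, 40, 45

8 20 0 11 9 → sum 48
20 0 11 9 13 → sum 53
0 11 9 13 11 → sum 44
11 9 13 11 6 → sum 50
9 13 11 6 9 → sum 48
13 11 6 9 10 → sum 49
11 6 9 10 4 → sum 40
6 9 10 4 16 → sum 45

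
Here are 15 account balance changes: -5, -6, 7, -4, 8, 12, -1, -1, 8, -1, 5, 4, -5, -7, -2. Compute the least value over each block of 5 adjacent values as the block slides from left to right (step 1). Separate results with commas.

Sliding a size-5 window across the 15 values:
[-5, -6, 7, -4, 8] → min -6
[-6, 7, -4, 8, 12] → min -6
[7, -4, 8, 12, -1] → min -4
[-4, 8, 12, -1, -1] → min -4
[8, 12, -1, -1, 8] → min -1
[12, -1, -1, 8, -1] → min -1
[-1, -1, 8, -1, 5] → min -1
[-1, 8, -1, 5, 4] → min -1
[8, -1, 5, 4, -5] → min -5
[-1, 5, 4, -5, -7] → min -7
[5, 4, -5, -7, -2] → min -7

-6, -6, -4, -4, -1, -1, -1, -1, -5, -7, -7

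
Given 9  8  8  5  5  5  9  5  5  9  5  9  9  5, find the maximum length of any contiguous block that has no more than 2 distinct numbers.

add 9: window [9] (1 distinct), len 1
add 8: window [9, 8] (2 distinct), len 2
add 8: window [9, 8, 8] (2 distinct), len 3
add 5: window [8, 8, 5] (2 distinct), len 3
add 5: window [8, 8, 5, 5] (2 distinct), len 4
add 5: window [8, 8, 5, 5, 5] (2 distinct), len 5
add 9: window [5, 5, 5, 9] (2 distinct), len 4
add 5: window [5, 5, 5, 9, 5] (2 distinct), len 5
add 5: window [5, 5, 5, 9, 5, 5] (2 distinct), len 6
add 9: window [5, 5, 5, 9, 5, 5, 9] (2 distinct), len 7
add 5: window [5, 5, 5, 9, 5, 5, 9, 5] (2 distinct), len 8
add 9: window [5, 5, 5, 9, 5, 5, 9, 5, 9] (2 distinct), len 9
add 9: window [5, 5, 5, 9, 5, 5, 9, 5, 9, 9] (2 distinct), len 10
add 5: window [5, 5, 5, 9, 5, 5, 9, 5, 9, 9, 5] (2 distinct), len 11
Longest length with ≤2 distinct: 11.

11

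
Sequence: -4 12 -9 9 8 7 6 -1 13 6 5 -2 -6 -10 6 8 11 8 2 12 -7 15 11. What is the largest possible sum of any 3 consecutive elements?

-4 12 -9 → sum -1
12 -9 9 → sum 12
-9 9 8 → sum 8
9 8 7 → sum 24
8 7 6 → sum 21
7 6 -1 → sum 12
6 -1 13 → sum 18
-1 13 6 → sum 18
13 6 5 → sum 24
6 5 -2 → sum 9
5 -2 -6 → sum -3
-2 -6 -10 → sum -18
-6 -10 6 → sum -10
-10 6 8 → sum 4
6 8 11 → sum 25
8 11 8 → sum 27
11 8 2 → sum 21
8 2 12 → sum 22
2 12 -7 → sum 7
12 -7 15 → sum 20
-7 15 11 → sum 19
Largest of these is 27.

27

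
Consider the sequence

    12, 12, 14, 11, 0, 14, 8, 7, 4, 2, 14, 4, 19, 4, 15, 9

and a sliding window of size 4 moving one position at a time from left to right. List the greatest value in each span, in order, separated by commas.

(12, 12, 14, 11) → max 14
(12, 14, 11, 0) → max 14
(14, 11, 0, 14) → max 14
(11, 0, 14, 8) → max 14
(0, 14, 8, 7) → max 14
(14, 8, 7, 4) → max 14
(8, 7, 4, 2) → max 8
(7, 4, 2, 14) → max 14
(4, 2, 14, 4) → max 14
(2, 14, 4, 19) → max 19
(14, 4, 19, 4) → max 19
(4, 19, 4, 15) → max 19
(19, 4, 15, 9) → max 19

14, 14, 14, 14, 14, 14, 8, 14, 14, 19, 19, 19, 19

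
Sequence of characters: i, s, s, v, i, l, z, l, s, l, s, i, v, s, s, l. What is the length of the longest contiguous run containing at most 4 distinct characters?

add i: window [i] (1 distinct), len 1
add s: window [i, s] (2 distinct), len 2
add s: window [i, s, s] (2 distinct), len 3
add v: window [i, s, s, v] (3 distinct), len 4
add i: window [i, s, s, v, i] (3 distinct), len 5
add l: window [i, s, s, v, i, l] (4 distinct), len 6
add z: window [v, i, l, z] (4 distinct), len 4
add l: window [v, i, l, z, l] (4 distinct), len 5
add s: window [i, l, z, l, s] (4 distinct), len 5
add l: window [i, l, z, l, s, l] (4 distinct), len 6
add s: window [i, l, z, l, s, l, s] (4 distinct), len 7
add i: window [i, l, z, l, s, l, s, i] (4 distinct), len 8
add v: window [l, s, l, s, i, v] (4 distinct), len 6
add s: window [l, s, l, s, i, v, s] (4 distinct), len 7
add s: window [l, s, l, s, i, v, s, s] (4 distinct), len 8
add l: window [l, s, l, s, i, v, s, s, l] (4 distinct), len 9
Longest length with ≤4 distinct: 9.

9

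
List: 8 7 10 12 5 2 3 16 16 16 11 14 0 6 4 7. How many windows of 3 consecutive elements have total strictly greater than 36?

3

[8, 7, 10] → sum 25
[7, 10, 12] → sum 29
[10, 12, 5] → sum 27
[12, 5, 2] → sum 19
[5, 2, 3] → sum 10
[2, 3, 16] → sum 21
[3, 16, 16] → sum 35
[16, 16, 16] → sum 48  > 36 ✓
[16, 16, 11] → sum 43  > 36 ✓
[16, 11, 14] → sum 41  > 36 ✓
[11, 14, 0] → sum 25
[14, 0, 6] → sum 20
[0, 6, 4] → sum 10
[6, 4, 7] → sum 17
3 windows satisfy the condition.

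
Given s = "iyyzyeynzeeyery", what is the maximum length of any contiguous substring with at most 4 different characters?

12

Extend right; when distinct count exceeds 4, shrink from the left:
add i: window [i] (1 distinct), len 1
add y: window [i, y] (2 distinct), len 2
add y: window [i, y, y] (2 distinct), len 3
add z: window [i, y, y, z] (3 distinct), len 4
add y: window [i, y, y, z, y] (3 distinct), len 5
add e: window [i, y, y, z, y, e] (4 distinct), len 6
add y: window [i, y, y, z, y, e, y] (4 distinct), len 7
add n: window [y, y, z, y, e, y, n] (4 distinct), len 7
add z: window [y, y, z, y, e, y, n, z] (4 distinct), len 8
add e: window [y, y, z, y, e, y, n, z, e] (4 distinct), len 9
add e: window [y, y, z, y, e, y, n, z, e, e] (4 distinct), len 10
add y: window [y, y, z, y, e, y, n, z, e, e, y] (4 distinct), len 11
add e: window [y, y, z, y, e, y, n, z, e, e, y, e] (4 distinct), len 12
add r: window [z, e, e, y, e, r] (4 distinct), len 6
add y: window [z, e, e, y, e, r, y] (4 distinct), len 7
Longest length with ≤4 distinct: 12.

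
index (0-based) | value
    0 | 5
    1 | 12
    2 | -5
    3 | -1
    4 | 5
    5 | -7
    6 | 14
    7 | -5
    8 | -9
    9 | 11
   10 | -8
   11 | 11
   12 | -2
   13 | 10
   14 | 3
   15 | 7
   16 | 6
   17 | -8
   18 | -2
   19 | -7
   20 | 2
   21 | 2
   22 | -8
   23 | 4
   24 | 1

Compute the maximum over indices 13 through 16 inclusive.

10

Elements at indices 13..16: 10, 3, 7, 6
max(10, 3, 7, 6) = 10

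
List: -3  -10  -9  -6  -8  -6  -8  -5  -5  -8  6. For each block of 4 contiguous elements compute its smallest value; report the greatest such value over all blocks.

-8

Each size-4 window and its min:
(-3, -10, -9, -6) → min -10
(-10, -9, -6, -8) → min -10
(-9, -6, -8, -6) → min -9
(-6, -8, -6, -8) → min -8
(-8, -6, -8, -5) → min -8
(-6, -8, -5, -5) → min -8
(-8, -5, -5, -8) → min -8
(-5, -5, -8, 6) → min -8
Greatest of these is -8.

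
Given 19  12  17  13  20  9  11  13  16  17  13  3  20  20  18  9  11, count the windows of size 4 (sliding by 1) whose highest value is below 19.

4

(19, 12, 17, 13) → max 19
(12, 17, 13, 20) → max 20
(17, 13, 20, 9) → max 20
(13, 20, 9, 11) → max 20
(20, 9, 11, 13) → max 20
(9, 11, 13, 16) → max 16  < 19 ✓
(11, 13, 16, 17) → max 17  < 19 ✓
(13, 16, 17, 13) → max 17  < 19 ✓
(16, 17, 13, 3) → max 17  < 19 ✓
(17, 13, 3, 20) → max 20
(13, 3, 20, 20) → max 20
(3, 20, 20, 18) → max 20
(20, 20, 18, 9) → max 20
(20, 18, 9, 11) → max 20
4 windows satisfy the condition.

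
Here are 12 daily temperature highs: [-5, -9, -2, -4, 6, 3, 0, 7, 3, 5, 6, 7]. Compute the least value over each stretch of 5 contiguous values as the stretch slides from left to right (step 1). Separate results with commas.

(-5, -9, -2, -4, 6) → min -9
(-9, -2, -4, 6, 3) → min -9
(-2, -4, 6, 3, 0) → min -4
(-4, 6, 3, 0, 7) → min -4
(6, 3, 0, 7, 3) → min 0
(3, 0, 7, 3, 5) → min 0
(0, 7, 3, 5, 6) → min 0
(7, 3, 5, 6, 7) → min 3

-9, -9, -4, -4, 0, 0, 0, 3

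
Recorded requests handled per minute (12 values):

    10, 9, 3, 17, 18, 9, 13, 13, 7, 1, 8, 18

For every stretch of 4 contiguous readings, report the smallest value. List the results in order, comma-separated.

10 9 3 17 → min 3
9 3 17 18 → min 3
3 17 18 9 → min 3
17 18 9 13 → min 9
18 9 13 13 → min 9
9 13 13 7 → min 7
13 13 7 1 → min 1
13 7 1 8 → min 1
7 1 8 18 → min 1

3, 3, 3, 9, 9, 7, 1, 1, 1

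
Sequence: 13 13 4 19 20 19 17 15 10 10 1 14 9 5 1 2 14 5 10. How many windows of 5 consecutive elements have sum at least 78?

(13, 13, 4, 19, 20) → sum 69
(13, 4, 19, 20, 19) → sum 75
(4, 19, 20, 19, 17) → sum 79  ≥ 78 ✓
(19, 20, 19, 17, 15) → sum 90  ≥ 78 ✓
(20, 19, 17, 15, 10) → sum 81  ≥ 78 ✓
(19, 17, 15, 10, 10) → sum 71
(17, 15, 10, 10, 1) → sum 53
(15, 10, 10, 1, 14) → sum 50
(10, 10, 1, 14, 9) → sum 44
(10, 1, 14, 9, 5) → sum 39
(1, 14, 9, 5, 1) → sum 30
(14, 9, 5, 1, 2) → sum 31
(9, 5, 1, 2, 14) → sum 31
(5, 1, 2, 14, 5) → sum 27
(1, 2, 14, 5, 10) → sum 32
3 windows satisfy the condition.

3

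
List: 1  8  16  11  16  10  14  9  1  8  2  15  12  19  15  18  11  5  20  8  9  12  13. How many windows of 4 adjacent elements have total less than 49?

10

(1, 8, 16, 11) → sum 36  < 49 ✓
(8, 16, 11, 16) → sum 51
(16, 11, 16, 10) → sum 53
(11, 16, 10, 14) → sum 51
(16, 10, 14, 9) → sum 49
(10, 14, 9, 1) → sum 34  < 49 ✓
(14, 9, 1, 8) → sum 32  < 49 ✓
(9, 1, 8, 2) → sum 20  < 49 ✓
(1, 8, 2, 15) → sum 26  < 49 ✓
(8, 2, 15, 12) → sum 37  < 49 ✓
(2, 15, 12, 19) → sum 48  < 49 ✓
(15, 12, 19, 15) → sum 61
(12, 19, 15, 18) → sum 64
(19, 15, 18, 11) → sum 63
(15, 18, 11, 5) → sum 49
(18, 11, 5, 20) → sum 54
(11, 5, 20, 8) → sum 44  < 49 ✓
(5, 20, 8, 9) → sum 42  < 49 ✓
(20, 8, 9, 12) → sum 49
(8, 9, 12, 13) → sum 42  < 49 ✓
10 windows satisfy the condition.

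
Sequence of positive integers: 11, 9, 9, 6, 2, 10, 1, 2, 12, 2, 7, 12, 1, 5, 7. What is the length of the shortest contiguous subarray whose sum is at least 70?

add 11: running sum 11 < 70
add 9: running sum 20 < 70
add 9: running sum 29 < 70
add 6: running sum 35 < 70
add 2: running sum 37 < 70
add 10: running sum 47 < 70
add 1: running sum 48 < 70
add 2: running sum 50 < 70
add 12: running sum 62 < 70
add 2: running sum 64 < 70
end 10: [11, 9, 9, 6, 2, 10, 1, 2, 12, 2, 7] sum 71, len 11
end 11: [9, 9, 6, 2, 10, 1, 2, 12, 2, 7, 12] sum 72, len 11
end 12: [9, 9, 6, 2, 10, 1, 2, 12, 2, 7, 12, 1] sum 73, len 12
end 13: [9, 9, 6, 2, 10, 1, 2, 12, 2, 7, 12, 1, 5] sum 78, len 13
end 14: [9, 6, 2, 10, 1, 2, 12, 2, 7, 12, 1, 5, 7] sum 76, len 13
Shortest qualifying length: 11.

11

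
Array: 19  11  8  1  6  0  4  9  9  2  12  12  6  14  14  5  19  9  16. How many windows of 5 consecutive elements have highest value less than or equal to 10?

(19, 11, 8, 1, 6) → max 19
(11, 8, 1, 6, 0) → max 11
(8, 1, 6, 0, 4) → max 8  ≤ 10 ✓
(1, 6, 0, 4, 9) → max 9  ≤ 10 ✓
(6, 0, 4, 9, 9) → max 9  ≤ 10 ✓
(0, 4, 9, 9, 2) → max 9  ≤ 10 ✓
(4, 9, 9, 2, 12) → max 12
(9, 9, 2, 12, 12) → max 12
(9, 2, 12, 12, 6) → max 12
(2, 12, 12, 6, 14) → max 14
(12, 12, 6, 14, 14) → max 14
(12, 6, 14, 14, 5) → max 14
(6, 14, 14, 5, 19) → max 19
(14, 14, 5, 19, 9) → max 19
(14, 5, 19, 9, 16) → max 19
4 windows satisfy the condition.

4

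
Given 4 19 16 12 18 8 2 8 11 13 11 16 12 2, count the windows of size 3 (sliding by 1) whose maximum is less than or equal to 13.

4 19 16 → max 19
19 16 12 → max 19
16 12 18 → max 18
12 18 8 → max 18
18 8 2 → max 18
8 2 8 → max 8  ≤ 13 ✓
2 8 11 → max 11  ≤ 13 ✓
8 11 13 → max 13  ≤ 13 ✓
11 13 11 → max 13  ≤ 13 ✓
13 11 16 → max 16
11 16 12 → max 16
16 12 2 → max 16
4 windows satisfy the condition.

4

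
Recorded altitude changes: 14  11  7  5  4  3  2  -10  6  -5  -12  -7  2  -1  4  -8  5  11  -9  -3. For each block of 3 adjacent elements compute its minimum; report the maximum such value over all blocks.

Window mins for each of the 18 positions:
[14, 11, 7] → min 7
[11, 7, 5] → min 5
[7, 5, 4] → min 4
[5, 4, 3] → min 3
[4, 3, 2] → min 2
[3, 2, -10] → min -10
[2, -10, 6] → min -10
[-10, 6, -5] → min -10
[6, -5, -12] → min -12
[-5, -12, -7] → min -12
[-12, -7, 2] → min -12
[-7, 2, -1] → min -7
[2, -1, 4] → min -1
[-1, 4, -8] → min -8
[4, -8, 5] → min -8
[-8, 5, 11] → min -8
[5, 11, -9] → min -9
[11, -9, -3] → min -9
Maximum of these is 7.

7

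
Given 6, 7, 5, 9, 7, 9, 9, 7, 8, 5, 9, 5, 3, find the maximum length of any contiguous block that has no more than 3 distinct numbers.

7

[6] 1 distinct, len 1
[6, 7] 2 distinct, len 2
[6, 7, 5] 3 distinct, len 3
[7, 5, 9] 3 distinct, len 3
[7, 5, 9, 7] 3 distinct, len 4
[7, 5, 9, 7, 9] 3 distinct, len 5
[7, 5, 9, 7, 9, 9] 3 distinct, len 6
[7, 5, 9, 7, 9, 9, 7] 3 distinct, len 7
[9, 7, 9, 9, 7, 8] 3 distinct, len 6
[7, 8, 5] 3 distinct, len 3
[8, 5, 9] 3 distinct, len 3
[8, 5, 9, 5] 3 distinct, len 4
[5, 9, 5, 3] 3 distinct, len 4
Longest length with ≤3 distinct: 7.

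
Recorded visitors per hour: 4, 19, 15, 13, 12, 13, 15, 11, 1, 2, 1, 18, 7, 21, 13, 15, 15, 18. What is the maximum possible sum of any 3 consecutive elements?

49

[4, 19, 15] → sum 38
[19, 15, 13] → sum 47
[15, 13, 12] → sum 40
[13, 12, 13] → sum 38
[12, 13, 15] → sum 40
[13, 15, 11] → sum 39
[15, 11, 1] → sum 27
[11, 1, 2] → sum 14
[1, 2, 1] → sum 4
[2, 1, 18] → sum 21
[1, 18, 7] → sum 26
[18, 7, 21] → sum 46
[7, 21, 13] → sum 41
[21, 13, 15] → sum 49
[13, 15, 15] → sum 43
[15, 15, 18] → sum 48
Maximum of these is 49.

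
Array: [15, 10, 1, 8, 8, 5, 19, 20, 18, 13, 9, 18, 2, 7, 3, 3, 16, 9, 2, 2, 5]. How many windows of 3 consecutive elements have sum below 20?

(15, 10, 1) → sum 26
(10, 1, 8) → sum 19  < 20 ✓
(1, 8, 8) → sum 17  < 20 ✓
(8, 8, 5) → sum 21
(8, 5, 19) → sum 32
(5, 19, 20) → sum 44
(19, 20, 18) → sum 57
(20, 18, 13) → sum 51
(18, 13, 9) → sum 40
(13, 9, 18) → sum 40
(9, 18, 2) → sum 29
(18, 2, 7) → sum 27
(2, 7, 3) → sum 12  < 20 ✓
(7, 3, 3) → sum 13  < 20 ✓
(3, 3, 16) → sum 22
(3, 16, 9) → sum 28
(16, 9, 2) → sum 27
(9, 2, 2) → sum 13  < 20 ✓
(2, 2, 5) → sum 9  < 20 ✓
6 windows satisfy the condition.

6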